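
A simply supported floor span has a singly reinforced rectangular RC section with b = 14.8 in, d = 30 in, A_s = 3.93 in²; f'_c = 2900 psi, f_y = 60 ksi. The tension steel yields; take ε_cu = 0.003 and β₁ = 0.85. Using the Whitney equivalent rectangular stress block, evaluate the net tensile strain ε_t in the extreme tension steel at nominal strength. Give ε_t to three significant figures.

a = A_s f_y/(0.85 f'_c b) = 6.463 in.
β₁ = 0.85, so c = a/β₁ = 6.463/0.85 = 7.604 in.
From the linear strain diagram with ε_cu = 0.003: ε_t = 0.003 (d − c)/c = 0.003 × (30 − 7.604)/7.604 = 0.00884.
Since ε_t ≥ 0.005, the section is tension-controlled.

ε_t ≈ 0.00884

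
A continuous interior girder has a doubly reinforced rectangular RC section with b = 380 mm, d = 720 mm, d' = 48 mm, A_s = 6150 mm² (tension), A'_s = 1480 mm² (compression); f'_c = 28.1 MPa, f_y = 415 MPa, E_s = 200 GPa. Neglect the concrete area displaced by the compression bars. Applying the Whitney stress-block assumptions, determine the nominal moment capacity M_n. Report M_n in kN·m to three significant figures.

M_n ≈ 1600 kN·m

Assume both tension and compression steel yield.
Net tension couple steel: A_s − A'_s = 4670 mm².
a = (A_s − A'_s) f_y / (0.85 f'_c b) = 1938050/(0.85 × 28.1 × 380) = 213.53 mm.
c = a/β₁ = 213.53/0.849 = 251.51 mm; ε'_s = 0.003(c − d')/c = 0.0024 ≥ f_y/E_s = 0.0021, so compression steel does yield.
M_n = (A_s − A'_s) f_y (d − a/2) + A'_s f_y (d − d') = [1938050 × (720 − 106.765) + 614200 × (720 − 48)] × 10⁻⁶ = 1188.48 + 412.74 = 1601.22 kN·m.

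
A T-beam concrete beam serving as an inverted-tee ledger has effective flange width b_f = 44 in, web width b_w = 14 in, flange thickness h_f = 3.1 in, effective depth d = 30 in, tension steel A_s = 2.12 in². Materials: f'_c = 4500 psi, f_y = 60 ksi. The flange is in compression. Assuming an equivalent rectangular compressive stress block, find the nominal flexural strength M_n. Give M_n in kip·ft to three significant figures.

Tension: T = A_s f_y = 2.12 × 60 = 127.2 kips.
Try a within the flange: a = T/(0.85 f'_c b_f) = 127.2/(0.85 × 4.5 × 44) = 0.756 in.
Since a = 0.756 ≤ h_f = 3.1 in, the stress block lies entirely in the flange; analyse as a rectangular beam of width b_f.
M_n = T(d − a/2) = 127.2 × (30 − 0.378) = 3767.9 kip·in.
M_n = 3767.9/12 = 313.99 kip·ft.

M_n ≈ 314 kip·ft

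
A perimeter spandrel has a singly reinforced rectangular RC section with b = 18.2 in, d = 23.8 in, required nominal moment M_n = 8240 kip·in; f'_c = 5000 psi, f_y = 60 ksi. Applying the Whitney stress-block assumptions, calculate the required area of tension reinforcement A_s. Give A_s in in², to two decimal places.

A_s ≈ 6.45 in²

From M_n = 0.85 f'_c a b (d − a/2):
a = d − √(d² − 2M_n/(0.85 f'_c b)) = 23.8 − √(23.8² − 2 × 8240/(0.85 × 5 × 18.2)) = 5.002 in.
A_s = 0.85 f'_c a b / f_y = 0.85 × 5 × 5.002 × 18.2 / 60 = 6.448 in².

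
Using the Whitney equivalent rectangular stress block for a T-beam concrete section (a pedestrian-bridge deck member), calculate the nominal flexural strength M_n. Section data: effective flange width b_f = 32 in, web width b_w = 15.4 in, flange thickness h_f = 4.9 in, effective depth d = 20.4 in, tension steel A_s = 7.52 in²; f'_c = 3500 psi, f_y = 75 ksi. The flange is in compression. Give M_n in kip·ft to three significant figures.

M_n ≈ 815 kip·ft

Tension: T = A_s f_y = 7.52 × 75 = 564 kips.
Try a within the flange: a = T/(0.85 f'_c b_f) = 564/(0.85 × 3.5 × 32) = 5.924 in.
a = 5.924 > h_f = 4.9 in: the block extends into the web. Split into flange-overhang and web parts.
C_f = 0.85 f'_c (b_f − b_w) h_f = 0.85 × 3.5 × (32 − 15.4) × 4.9 = 242.0 kips.
Remaining web compression depth: a_w = (T − C_f)/(0.85 f'_c b_w) = (564 − 242.0)/(0.85 × 3.5 × 15.4) = 7.028 in.
M_n = C_f(d − h_f/2) + (T − C_f)(d − a_w/2) = 242.0 × (20.4 − 2.45) + 322 × (20.4 − 3.514) = 4343.9 + 5437.3 = 9781.2 kip·in.
M_n = 9781.2/12 = 815.10 kip·ft.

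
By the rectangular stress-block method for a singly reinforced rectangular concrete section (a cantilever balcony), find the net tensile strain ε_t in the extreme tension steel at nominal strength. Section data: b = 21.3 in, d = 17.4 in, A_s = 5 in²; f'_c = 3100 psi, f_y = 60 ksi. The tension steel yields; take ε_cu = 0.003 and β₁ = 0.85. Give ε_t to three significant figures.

a = A_s f_y/(0.85 f'_c b) = 5.345 in.
β₁ = 0.85, so c = a/β₁ = 5.345/0.85 = 6.288 in.
From the linear strain diagram with ε_cu = 0.003: ε_t = 0.003 (d − c)/c = 0.003 × (17.4 − 6.288)/6.288 = 0.00530.
Since ε_t ≥ 0.005, the section is tension-controlled.

ε_t ≈ 0.00530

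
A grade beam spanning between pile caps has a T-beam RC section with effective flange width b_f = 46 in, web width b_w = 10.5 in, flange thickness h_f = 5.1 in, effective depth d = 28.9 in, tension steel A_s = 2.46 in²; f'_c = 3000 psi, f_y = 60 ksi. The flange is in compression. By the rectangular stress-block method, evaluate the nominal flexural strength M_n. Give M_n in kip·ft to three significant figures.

Tension: T = A_s f_y = 2.46 × 60 = 147.6 kips.
Try a within the flange: a = T/(0.85 f'_c b_f) = 147.6/(0.85 × 3 × 46) = 1.258 in.
Since a = 1.258 ≤ h_f = 5.1 in, the stress block lies entirely in the flange; analyse as a rectangular beam of width b_f.
M_n = T(d − a/2) = 147.6 × (28.9 − 0.629) = 4172.8 kip·in.
M_n = 4172.8/12 = 347.73 kip·ft.

M_n ≈ 348 kip·ft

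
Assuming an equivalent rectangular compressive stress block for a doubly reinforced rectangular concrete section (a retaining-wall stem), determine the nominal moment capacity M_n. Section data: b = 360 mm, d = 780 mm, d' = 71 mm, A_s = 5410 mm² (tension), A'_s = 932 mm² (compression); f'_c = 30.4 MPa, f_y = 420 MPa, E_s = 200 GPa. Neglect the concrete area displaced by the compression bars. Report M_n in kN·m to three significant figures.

Assume both tension and compression steel yield.
Net tension couple steel: A_s − A'_s = 4478 mm².
a = (A_s − A'_s) f_y / (0.85 f'_c b) = 1880760/(0.85 × 30.4 × 360) = 202.18 mm.
c = a/β₁ = 202.18/0.833 = 242.71 mm; ε'_s = 0.003(c − d')/c = 0.0021 ≥ f_y/E_s = 0.0021, so compression steel does yield.
M_n = (A_s − A'_s) f_y (d − a/2) + A'_s f_y (d − d') = [1880760 × (780 − 101.09) + 391440 × (780 − 71)] × 10⁻⁶ = 1276.87 + 277.53 = 1554.40 kN·m.

M_n ≈ 1550 kN·m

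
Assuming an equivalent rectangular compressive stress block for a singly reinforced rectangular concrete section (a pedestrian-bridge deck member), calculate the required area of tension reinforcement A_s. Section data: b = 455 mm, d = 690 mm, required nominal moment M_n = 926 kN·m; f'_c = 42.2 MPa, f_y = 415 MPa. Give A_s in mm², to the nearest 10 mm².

With M_n = 0.85 f'_c a b (d − a/2), solve the quadratic for a:
a = d − √(d² − 2M_n/(0.85 f'_c b)) = 690 − √(690² − 2 × 926×10⁶/(0.85 × 42.2 × 455)) = 87.82 mm.
A_s = 0.85 f'_c a b / f_y = 0.85 × 42.2 × 87.82 × 455 / 415 = 3453.7 mm².

A_s ≈ 3450 mm²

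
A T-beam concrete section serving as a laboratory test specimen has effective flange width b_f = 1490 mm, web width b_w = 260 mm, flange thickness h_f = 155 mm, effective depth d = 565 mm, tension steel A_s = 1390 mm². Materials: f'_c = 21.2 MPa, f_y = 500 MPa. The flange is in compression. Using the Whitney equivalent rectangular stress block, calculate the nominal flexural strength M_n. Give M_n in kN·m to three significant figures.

Tension: T = A_s f_y = 1390 × 500 = 695000 N.
Try a within the flange: a = T/(0.85 f'_c b_f) = 695000/(0.85 × 21.2 × 1490) = 25.88 mm.
Since a = 25.88 ≤ h_f = 155 mm, the stress block lies entirely in the flange; analyse as a rectangular beam of width b_f.
M_n = T(d − a/2) = 695000 × (565 − 12.94) = 383.68 × 10⁶ N·mm.
M_n = 383.68 kN·m.

M_n ≈ 384 kN·m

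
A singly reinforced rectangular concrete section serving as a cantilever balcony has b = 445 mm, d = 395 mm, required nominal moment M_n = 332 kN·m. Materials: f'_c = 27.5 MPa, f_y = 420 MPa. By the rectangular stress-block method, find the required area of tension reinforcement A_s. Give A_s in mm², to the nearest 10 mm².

With M_n = 0.85 f'_c a b (d − a/2), solve the quadratic for a:
a = d − √(d² − 2M_n/(0.85 f'_c b)) = 395 − √(395² − 2 × 332×10⁶/(0.85 × 27.5 × 445)) = 91.37 mm.
A_s = 0.85 f'_c a b / f_y = 0.85 × 27.5 × 91.37 × 445 / 420 = 2262.9 mm².

A_s ≈ 2260 mm²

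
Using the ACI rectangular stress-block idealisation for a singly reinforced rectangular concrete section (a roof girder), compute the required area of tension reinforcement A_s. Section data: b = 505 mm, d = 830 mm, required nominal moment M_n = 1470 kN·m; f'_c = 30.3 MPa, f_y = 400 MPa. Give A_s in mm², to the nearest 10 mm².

A_s ≈ 4870 mm²

With M_n = 0.85 f'_c a b (d − a/2), solve the quadratic for a:
a = d − √(d² − 2M_n/(0.85 f'_c b)) = 830 − √(830² − 2 × 1470×10⁶/(0.85 × 30.3 × 505)) = 149.67 mm.
A_s = 0.85 f'_c a b / f_y = 0.85 × 30.3 × 149.67 × 505 / 400 = 4866.6 mm².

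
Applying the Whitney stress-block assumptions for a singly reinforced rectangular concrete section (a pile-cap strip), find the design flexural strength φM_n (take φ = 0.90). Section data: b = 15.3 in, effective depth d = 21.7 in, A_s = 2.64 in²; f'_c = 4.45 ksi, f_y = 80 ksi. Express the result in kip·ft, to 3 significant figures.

T = A_s f_y = 2.64 × 80 = 211.2 kips.
a = T/(0.85 f'_c b) = 211.2/(0.85 × 4.45 × 15.3) = 3.649 in.
M_n = T(d − a/2) = 211.2 × (21.7 − 1.8245) = 4197.7 kip·in = 4197.7/12 = 349.81 kip·ft.
φM_n = 0.90 × 349.81 = 314.83 kip·ft.

φM_n ≈ 315 kip·ft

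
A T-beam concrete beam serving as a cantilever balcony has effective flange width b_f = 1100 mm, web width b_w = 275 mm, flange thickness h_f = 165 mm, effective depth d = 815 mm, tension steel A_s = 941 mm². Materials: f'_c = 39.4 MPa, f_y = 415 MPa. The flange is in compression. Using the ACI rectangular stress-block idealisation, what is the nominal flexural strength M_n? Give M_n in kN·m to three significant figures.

M_n ≈ 316 kN·m

Tension: T = A_s f_y = 941 × 415 = 390515 N.
Try a within the flange: a = T/(0.85 f'_c b_f) = 390515/(0.85 × 39.4 × 1100) = 10.60 mm.
Since a = 10.60 ≤ h_f = 165 mm, the stress block lies entirely in the flange; analyse as a rectangular beam of width b_f.
M_n = T(d − a/2) = 390515 × (815 − 5.3) = 316.20 × 10⁶ N·mm.
M_n = 316.20 kN·m.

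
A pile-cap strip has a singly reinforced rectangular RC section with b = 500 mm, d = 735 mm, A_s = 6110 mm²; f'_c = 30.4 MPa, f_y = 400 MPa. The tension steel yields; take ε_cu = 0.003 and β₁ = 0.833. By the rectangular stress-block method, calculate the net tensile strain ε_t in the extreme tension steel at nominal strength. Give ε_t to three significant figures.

ε_t ≈ 0.00671

a = A_s f_y/(0.85 f'_c b) = 189.16 mm.
β₁ = 0.833, so c = a/β₁ = 189.16/0.833 = 227.08 mm.
From the linear strain diagram with ε_cu = 0.003: ε_t = 0.003 (d − c)/c = 0.003 × (735 − 227.08)/227.08 = 0.00671.
Since ε_t ≥ 0.005, the section is tension-controlled.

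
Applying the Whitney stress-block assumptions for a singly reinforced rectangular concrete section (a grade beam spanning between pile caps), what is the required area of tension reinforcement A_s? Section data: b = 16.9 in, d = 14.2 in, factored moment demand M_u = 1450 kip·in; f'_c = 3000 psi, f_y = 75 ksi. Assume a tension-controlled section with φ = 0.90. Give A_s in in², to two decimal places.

A_s ≈ 1.69 in²

M_n = M_u/φ = 1450/0.90 = 1611.11 kip·in.
From M_n = 0.85 f'_c a b (d − a/2):
a = d − √(d² − 2M_n/(0.85 f'_c b)) = 14.2 − √(14.2² − 2 × 1611.11/(0.85 × 3 × 16.9)) = 2.936 in.
A_s = 0.85 f'_c a b / f_y = 0.85 × 3 × 2.936 × 16.9 / 75 = 1.687 in².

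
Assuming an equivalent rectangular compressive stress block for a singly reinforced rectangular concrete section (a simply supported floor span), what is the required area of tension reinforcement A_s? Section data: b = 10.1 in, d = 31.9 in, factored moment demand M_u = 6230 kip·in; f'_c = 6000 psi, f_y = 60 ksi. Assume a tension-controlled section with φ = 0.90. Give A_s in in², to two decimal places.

A_s ≈ 3.89 in²

M_n = M_u/φ = 6230/0.90 = 6922.22 kip·in.
From M_n = 0.85 f'_c a b (d − a/2):
a = d − √(d² − 2M_n/(0.85 f'_c b)) = 31.9 − √(31.9² − 2 × 6922.22/(0.85 × 6 × 10.1)) = 4.535 in.
A_s = 0.85 f'_c a b / f_y = 0.85 × 6 × 4.535 × 10.1 / 60 = 3.893 in².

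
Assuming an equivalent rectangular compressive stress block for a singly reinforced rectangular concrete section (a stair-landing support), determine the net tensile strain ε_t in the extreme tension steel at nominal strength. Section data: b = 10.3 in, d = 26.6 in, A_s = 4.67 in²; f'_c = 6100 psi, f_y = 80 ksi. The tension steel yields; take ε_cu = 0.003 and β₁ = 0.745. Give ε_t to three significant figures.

ε_t ≈ 0.00550

a = A_s f_y/(0.85 f'_c b) = 6.996 in.
β₁ = 0.745, so c = a/β₁ = 6.996/0.745 = 9.391 in.
From the linear strain diagram with ε_cu = 0.003: ε_t = 0.003 (d − c)/c = 0.003 × (26.6 − 9.391)/9.391 = 0.00550.
Since ε_t ≥ 0.005, the section is tension-controlled.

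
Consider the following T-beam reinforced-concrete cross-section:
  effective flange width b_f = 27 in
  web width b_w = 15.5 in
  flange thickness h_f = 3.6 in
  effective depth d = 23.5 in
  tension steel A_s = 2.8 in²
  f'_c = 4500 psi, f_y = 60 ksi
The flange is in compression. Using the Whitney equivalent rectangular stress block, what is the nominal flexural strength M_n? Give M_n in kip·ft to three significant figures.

M_n ≈ 318 kip·ft

Tension: T = A_s f_y = 2.8 × 60 = 168 kips.
Try a within the flange: a = T/(0.85 f'_c b_f) = 168/(0.85 × 4.5 × 27) = 1.627 in.
Since a = 1.627 ≤ h_f = 3.6 in, the stress block lies entirely in the flange; analyse as a rectangular beam of width b_f.
M_n = T(d − a/2) = 168 × (23.5 − 0.8135) = 3811.3 kip·in.
M_n = 3811.3/12 = 317.61 kip·ft.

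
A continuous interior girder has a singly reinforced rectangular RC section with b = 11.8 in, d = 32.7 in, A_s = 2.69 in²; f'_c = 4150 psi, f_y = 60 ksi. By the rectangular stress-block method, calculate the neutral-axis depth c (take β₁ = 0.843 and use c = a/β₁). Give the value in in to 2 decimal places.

T = A_s f_y = 2.69 × 60 = 161.4 kips.
a = T/(0.85 f'_c b) = 161.4/(0.85 × 4.15 × 11.8) = 3.8775 in.
With β₁ = 0.843, c = a/β₁ = 3.8775/0.843 = 4.60 in.

c ≈ 4.60 in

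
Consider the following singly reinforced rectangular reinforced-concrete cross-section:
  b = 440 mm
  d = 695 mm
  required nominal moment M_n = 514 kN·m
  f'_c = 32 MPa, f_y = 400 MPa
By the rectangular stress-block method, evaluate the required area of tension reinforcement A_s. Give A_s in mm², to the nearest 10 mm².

A_s ≈ 1940 mm²

With M_n = 0.85 f'_c a b (d − a/2), solve the quadratic for a:
a = d − √(d² − 2M_n/(0.85 f'_c b)) = 695 − √(695² − 2 × 514×10⁶/(0.85 × 32 × 440)) = 64.82 mm.
A_s = 0.85 f'_c a b / f_y = 0.85 × 32 × 64.82 × 440 / 400 = 1939.4 mm².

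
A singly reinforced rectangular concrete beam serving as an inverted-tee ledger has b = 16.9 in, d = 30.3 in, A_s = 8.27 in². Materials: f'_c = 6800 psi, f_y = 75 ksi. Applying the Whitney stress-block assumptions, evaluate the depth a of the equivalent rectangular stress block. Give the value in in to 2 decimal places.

a ≈ 6.35 in

T = A_s f_y = 8.27 × 75 = 620.25 kips.
a = T/(0.85 f'_c b) = 620.25/(0.85 × 6.8 × 16.9) = 6.35 in.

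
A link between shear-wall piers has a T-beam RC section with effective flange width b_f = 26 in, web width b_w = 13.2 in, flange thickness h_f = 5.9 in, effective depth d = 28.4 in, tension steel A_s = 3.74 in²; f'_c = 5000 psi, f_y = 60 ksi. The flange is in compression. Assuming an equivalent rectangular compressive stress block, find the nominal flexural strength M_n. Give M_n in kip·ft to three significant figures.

M_n ≈ 512 kip·ft

Tension: T = A_s f_y = 3.74 × 60 = 224.4 kips.
Try a within the flange: a = T/(0.85 f'_c b_f) = 224.4/(0.85 × 5 × 26) = 2.031 in.
Since a = 2.031 ≤ h_f = 5.9 in, the stress block lies entirely in the flange; analyse as a rectangular beam of width b_f.
M_n = T(d − a/2) = 224.4 × (28.4 − 1.0155) = 6145.1 kip·in.
M_n = 6145.1/12 = 512.09 kip·ft.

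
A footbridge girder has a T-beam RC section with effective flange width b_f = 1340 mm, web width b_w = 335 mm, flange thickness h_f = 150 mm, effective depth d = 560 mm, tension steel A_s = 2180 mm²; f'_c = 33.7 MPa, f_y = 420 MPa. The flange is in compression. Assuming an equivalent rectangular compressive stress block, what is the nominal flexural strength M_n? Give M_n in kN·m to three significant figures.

M_n ≈ 502 kN·m

Tension: T = A_s f_y = 2180 × 420 = 915600 N.
Try a within the flange: a = T/(0.85 f'_c b_f) = 915600/(0.85 × 33.7 × 1340) = 23.85 mm.
Since a = 23.85 ≤ h_f = 150 mm, the stress block lies entirely in the flange; analyse as a rectangular beam of width b_f.
M_n = T(d − a/2) = 915600 × (560 − 11.925) = 501.82 × 10⁶ N·mm.
M_n = 501.82 kN·m.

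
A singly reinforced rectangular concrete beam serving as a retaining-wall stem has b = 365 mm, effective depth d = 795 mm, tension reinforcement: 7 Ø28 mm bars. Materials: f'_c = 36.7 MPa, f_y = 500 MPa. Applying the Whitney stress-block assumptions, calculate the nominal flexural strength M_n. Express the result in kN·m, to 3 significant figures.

M_n ≈ 1510 kN·m

A_s = 7 × 616 = 4312 mm².
T = A_s f_y = 4312 × 500 = 2156000 N = 2156 kN.
From C = T: a = T/(0.85 f'_c b) = 2156000/(0.85 × 36.7 × 365) = 189.35 mm.
M_n = T(d − a/2) = 2156 kN × (795 − 94.675) mm = 1509.90 kN·m.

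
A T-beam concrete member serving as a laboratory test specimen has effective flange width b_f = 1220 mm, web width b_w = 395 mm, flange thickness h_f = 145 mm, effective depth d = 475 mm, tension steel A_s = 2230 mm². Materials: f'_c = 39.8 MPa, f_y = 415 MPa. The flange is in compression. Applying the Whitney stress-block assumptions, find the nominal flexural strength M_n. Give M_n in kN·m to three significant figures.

Tension: T = A_s f_y = 2230 × 415 = 925450 N.
Try a within the flange: a = T/(0.85 f'_c b_f) = 925450/(0.85 × 39.8 × 1220) = 22.42 mm.
Since a = 22.42 ≤ h_f = 145 mm, the stress block lies entirely in the flange; analyse as a rectangular beam of width b_f.
M_n = T(d − a/2) = 925450 × (475 − 11.21) = 429.21 × 10⁶ N·mm.
M_n = 429.21 kN·m.

M_n ≈ 429 kN·m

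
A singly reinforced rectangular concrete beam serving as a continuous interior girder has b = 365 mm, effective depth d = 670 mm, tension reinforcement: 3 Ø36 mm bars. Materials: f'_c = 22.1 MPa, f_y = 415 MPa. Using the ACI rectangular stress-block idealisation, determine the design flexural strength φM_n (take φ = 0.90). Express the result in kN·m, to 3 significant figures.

φM_n ≈ 659 kN·m

A_s = 3 × 1018 = 3054 mm².
T = A_s f_y = 3054 × 415 = 1267410 N = 1267.41 kN.
From C = T: a = T/(0.85 f'_c b) = 1267410/(0.85 × 22.1 × 365) = 184.85 mm.
M_n = T(d − a/2) = 1267.41 kN × (670 − 92.425) mm = 732.02 kN·m.
φM_n = 0.90 × 732.02 = 658.82 kN·m.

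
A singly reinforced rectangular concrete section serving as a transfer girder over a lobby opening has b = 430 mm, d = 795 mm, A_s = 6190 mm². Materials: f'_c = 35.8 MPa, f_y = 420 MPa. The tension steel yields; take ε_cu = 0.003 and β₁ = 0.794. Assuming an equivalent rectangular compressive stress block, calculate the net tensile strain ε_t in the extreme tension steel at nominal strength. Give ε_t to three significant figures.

a = A_s f_y/(0.85 f'_c b) = 198.69 mm.
β₁ = 0.794, so c = a/β₁ = 198.69/0.794 = 250.24 mm.
From the linear strain diagram with ε_cu = 0.003: ε_t = 0.003 (d − c)/c = 0.003 × (795 − 250.24)/250.24 = 0.00653.
Since ε_t ≥ 0.005, the section is tension-controlled.

ε_t ≈ 0.00653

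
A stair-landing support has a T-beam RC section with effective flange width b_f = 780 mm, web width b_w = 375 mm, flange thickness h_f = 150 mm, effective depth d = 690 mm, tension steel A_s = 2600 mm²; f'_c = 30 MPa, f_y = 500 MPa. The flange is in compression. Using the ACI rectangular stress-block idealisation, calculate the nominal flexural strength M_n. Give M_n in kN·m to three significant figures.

Tension: T = A_s f_y = 2600 × 500 = 1300000 N.
Try a within the flange: a = T/(0.85 f'_c b_f) = 1300000/(0.85 × 30 × 780) = 65.36 mm.
Since a = 65.36 ≤ h_f = 150 mm, the stress block lies entirely in the flange; analyse as a rectangular beam of width b_f.
M_n = T(d − a/2) = 1300000 × (690 − 32.68) = 854.52 × 10⁶ N·mm.
M_n = 854.52 kN·m.

M_n ≈ 855 kN·m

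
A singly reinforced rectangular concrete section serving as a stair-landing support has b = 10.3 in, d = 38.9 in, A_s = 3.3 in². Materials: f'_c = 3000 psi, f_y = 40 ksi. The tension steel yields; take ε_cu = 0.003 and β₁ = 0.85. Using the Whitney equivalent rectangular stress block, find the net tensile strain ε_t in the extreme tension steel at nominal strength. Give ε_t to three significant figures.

ε_t ≈ 0.0167

a = A_s f_y/(0.85 f'_c b) = 5.026 in.
β₁ = 0.85, so c = a/β₁ = 5.026/0.85 = 5.913 in.
From the linear strain diagram with ε_cu = 0.003: ε_t = 0.003 (d − c)/c = 0.003 × (38.9 − 5.913)/5.913 = 0.0167.
Since ε_t ≥ 0.005, the section is tension-controlled.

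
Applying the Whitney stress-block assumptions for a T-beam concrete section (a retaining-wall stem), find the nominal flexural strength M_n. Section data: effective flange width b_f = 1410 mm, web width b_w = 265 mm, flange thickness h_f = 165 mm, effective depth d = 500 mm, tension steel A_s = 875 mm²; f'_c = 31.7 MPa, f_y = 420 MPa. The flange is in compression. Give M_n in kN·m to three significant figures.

M_n ≈ 182 kN·m

Tension: T = A_s f_y = 875 × 420 = 367500 N.
Try a within the flange: a = T/(0.85 f'_c b_f) = 367500/(0.85 × 31.7 × 1410) = 9.67 mm.
Since a = 9.67 ≤ h_f = 165 mm, the stress block lies entirely in the flange; analyse as a rectangular beam of width b_f.
M_n = T(d − a/2) = 367500 × (500 − 4.835) = 181.97 × 10⁶ N·mm.
M_n = 181.97 kN·m.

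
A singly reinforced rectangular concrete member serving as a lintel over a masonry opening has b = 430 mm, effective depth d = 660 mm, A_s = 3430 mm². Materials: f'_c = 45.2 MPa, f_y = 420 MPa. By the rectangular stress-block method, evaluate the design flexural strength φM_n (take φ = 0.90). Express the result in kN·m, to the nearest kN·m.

T = A_s f_y = 3430 × 420 = 1440600 N = 1440.6 kN.
From C = T: a = T/(0.85 f'_c b) = 1440600/(0.85 × 45.2 × 430) = 87.20 mm.
M_n = T(d − a/2) = 1440.6 kN × (660 − 43.6) mm = 887.99 kN·m.
φM_n = 0.90 × 887.99 = 799.19 kN·m.

φM_n ≈ 799 kN·m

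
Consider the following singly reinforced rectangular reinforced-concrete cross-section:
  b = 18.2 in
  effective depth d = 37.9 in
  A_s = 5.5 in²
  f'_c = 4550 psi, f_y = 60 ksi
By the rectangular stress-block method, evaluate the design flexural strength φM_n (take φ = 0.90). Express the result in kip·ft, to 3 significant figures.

φM_n ≈ 880 kip·ft

T = A_s f_y = 5.5 × 60 = 330 kips.
a = T/(0.85 f'_c b) = 330/(0.85 × 4.55 × 18.2) = 4.688 in.
M_n = T(d − a/2) = 330 × (37.9 − 2.344) = 11733.5 kip·in = 11733.5/12 = 977.79 kip·ft.
φM_n = 0.90 × 977.79 = 880.01 kip·ft.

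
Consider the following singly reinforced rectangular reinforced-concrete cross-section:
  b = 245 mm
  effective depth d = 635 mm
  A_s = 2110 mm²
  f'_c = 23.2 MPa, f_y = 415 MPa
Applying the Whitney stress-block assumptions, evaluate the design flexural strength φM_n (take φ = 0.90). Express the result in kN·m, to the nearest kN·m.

φM_n ≈ 429 kN·m

T = A_s f_y = 2110 × 415 = 875650 N = 875.65 kN.
From C = T: a = T/(0.85 f'_c b) = 875650/(0.85 × 23.2 × 245) = 181.24 mm.
M_n = T(d − a/2) = 875.65 kN × (635 − 90.62) mm = 476.69 kN·m.
φM_n = 0.90 × 476.69 = 429.02 kN·m.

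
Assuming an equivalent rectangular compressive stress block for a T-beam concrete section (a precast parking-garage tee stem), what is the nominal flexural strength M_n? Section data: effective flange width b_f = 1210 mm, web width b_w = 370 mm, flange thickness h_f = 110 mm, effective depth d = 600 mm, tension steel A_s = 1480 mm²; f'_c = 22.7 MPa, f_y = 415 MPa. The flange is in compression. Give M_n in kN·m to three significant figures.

Tension: T = A_s f_y = 1480 × 415 = 614200 N.
Try a within the flange: a = T/(0.85 f'_c b_f) = 614200/(0.85 × 22.7 × 1210) = 26.31 mm.
Since a = 26.31 ≤ h_f = 110 mm, the stress block lies entirely in the flange; analyse as a rectangular beam of width b_f.
M_n = T(d − a/2) = 614200 × (600 − 13.155) = 360.44 × 10⁶ N·mm.
M_n = 360.44 kN·m.

M_n ≈ 360 kN·m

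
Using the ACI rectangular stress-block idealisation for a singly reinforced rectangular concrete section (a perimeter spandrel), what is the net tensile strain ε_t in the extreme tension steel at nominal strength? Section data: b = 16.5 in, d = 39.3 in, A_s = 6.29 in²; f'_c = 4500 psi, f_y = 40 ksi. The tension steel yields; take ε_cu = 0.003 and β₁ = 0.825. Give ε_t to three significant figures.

a = A_s f_y/(0.85 f'_c b) = 3.987 in.
β₁ = 0.825, so c = a/β₁ = 3.987/0.825 = 4.833 in.
From the linear strain diagram with ε_cu = 0.003: ε_t = 0.003 (d − c)/c = 0.003 × (39.3 − 4.833)/4.833 = 0.0214.
Since ε_t ≥ 0.005, the section is tension-controlled.

ε_t ≈ 0.0214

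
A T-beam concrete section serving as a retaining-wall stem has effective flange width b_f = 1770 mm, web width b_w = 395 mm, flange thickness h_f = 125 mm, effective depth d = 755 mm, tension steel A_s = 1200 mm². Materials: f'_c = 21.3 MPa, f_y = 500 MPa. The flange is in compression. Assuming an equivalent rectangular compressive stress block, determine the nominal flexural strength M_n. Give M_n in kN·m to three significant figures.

Tension: T = A_s f_y = 1200 × 500 = 600000 N.
Try a within the flange: a = T/(0.85 f'_c b_f) = 600000/(0.85 × 21.3 × 1770) = 18.72 mm.
Since a = 18.72 ≤ h_f = 125 mm, the stress block lies entirely in the flange; analyse as a rectangular beam of width b_f.
M_n = T(d − a/2) = 600000 × (755 − 9.36) = 447.38 × 10⁶ N·mm.
M_n = 447.38 kN·m.

M_n ≈ 447 kN·m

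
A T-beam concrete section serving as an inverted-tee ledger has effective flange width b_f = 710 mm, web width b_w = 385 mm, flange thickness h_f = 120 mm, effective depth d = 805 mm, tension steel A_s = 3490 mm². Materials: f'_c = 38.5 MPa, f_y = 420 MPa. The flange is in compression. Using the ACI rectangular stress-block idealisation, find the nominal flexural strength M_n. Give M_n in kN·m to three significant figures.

Tension: T = A_s f_y = 3490 × 420 = 1465800 N.
Try a within the flange: a = T/(0.85 f'_c b_f) = 1465800/(0.85 × 38.5 × 710) = 63.09 mm.
Since a = 63.09 ≤ h_f = 120 mm, the stress block lies entirely in the flange; analyse as a rectangular beam of width b_f.
M_n = T(d − a/2) = 1465800 × (805 − 31.545) = 1133.73 × 10⁶ N·mm.
M_n = 1133.73 kN·m.

M_n ≈ 1130 kN·m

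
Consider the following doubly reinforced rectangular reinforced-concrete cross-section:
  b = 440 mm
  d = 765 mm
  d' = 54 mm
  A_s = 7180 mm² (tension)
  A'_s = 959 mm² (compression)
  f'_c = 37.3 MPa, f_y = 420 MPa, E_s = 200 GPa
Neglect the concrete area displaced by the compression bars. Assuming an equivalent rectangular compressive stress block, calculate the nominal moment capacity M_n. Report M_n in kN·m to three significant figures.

Assume both tension and compression steel yield.
Net tension couple steel: A_s − A'_s = 6221 mm².
a = (A_s − A'_s) f_y / (0.85 f'_c b) = 2612820/(0.85 × 37.3 × 440) = 187.30 mm.
c = a/β₁ = 187.30/0.784 = 238.90 mm; ε'_s = 0.003(c − d')/c = 0.0023 ≥ f_y/E_s = 0.0021, so compression steel does yield.
M_n = (A_s − A'_s) f_y (d − a/2) + A'_s f_y (d − d') = [2612820 × (765 − 93.65) + 402780 × (765 − 54)] × 10⁻⁶ = 1754.12 + 286.38 = 2040.50 kN·m.

M_n ≈ 2040 kN·m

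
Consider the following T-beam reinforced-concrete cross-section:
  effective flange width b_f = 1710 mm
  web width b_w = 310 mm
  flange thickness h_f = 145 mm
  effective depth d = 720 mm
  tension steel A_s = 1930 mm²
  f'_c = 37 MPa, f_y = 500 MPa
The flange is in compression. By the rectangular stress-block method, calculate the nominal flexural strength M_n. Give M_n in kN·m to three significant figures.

M_n ≈ 686 kN·m

Tension: T = A_s f_y = 1930 × 500 = 965000 N.
Try a within the flange: a = T/(0.85 f'_c b_f) = 965000/(0.85 × 37 × 1710) = 17.94 mm.
Since a = 17.94 ≤ h_f = 145 mm, the stress block lies entirely in the flange; analyse as a rectangular beam of width b_f.
M_n = T(d − a/2) = 965000 × (720 − 8.97) = 686.14 × 10⁶ N·mm.
M_n = 686.14 kN·m.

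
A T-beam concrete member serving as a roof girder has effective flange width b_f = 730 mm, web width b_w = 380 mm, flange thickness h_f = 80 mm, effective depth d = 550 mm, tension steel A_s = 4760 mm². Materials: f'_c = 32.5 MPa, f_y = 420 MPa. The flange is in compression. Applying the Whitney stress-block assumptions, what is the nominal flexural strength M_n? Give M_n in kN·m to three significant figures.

M_n ≈ 997 kN·m

Tension: T = A_s f_y = 4760 × 420 = 1999200 N.
Try a within the flange: a = T/(0.85 f'_c b_f) = 1999200/(0.85 × 32.5 × 730) = 99.14 mm.
a = 99.14 > h_f = 80 mm: the block extends into the web. Split into flange-overhang and web parts.
C_f = 0.85 f'_c (b_f − b_w) h_f = 0.85 × 32.5 × (730 − 380) × 80 = 773500 N.
Remaining web compression depth: a_w = (T − C_f)/(0.85 f'_c b_w) = (1999200 − 773500)/(0.85 × 32.5 × 380) = 116.76 mm.
M_n = C_f(d − h_f/2) + (T − C_f)(d − a_w/2) = 773500 × (550 − 40) + 1225700 × (550 − 58.38) = 394.49 + 602.58 = 997.07 × 10⁶ N·mm.
M_n = 997.07 kN·m.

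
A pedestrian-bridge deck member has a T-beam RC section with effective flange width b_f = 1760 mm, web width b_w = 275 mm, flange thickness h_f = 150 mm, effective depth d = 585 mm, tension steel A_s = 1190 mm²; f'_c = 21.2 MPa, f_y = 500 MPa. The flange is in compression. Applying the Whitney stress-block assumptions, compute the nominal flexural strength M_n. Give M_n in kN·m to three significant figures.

Tension: T = A_s f_y = 1190 × 500 = 595000 N.
Try a within the flange: a = T/(0.85 f'_c b_f) = 595000/(0.85 × 21.2 × 1760) = 18.76 mm.
Since a = 18.76 ≤ h_f = 150 mm, the stress block lies entirely in the flange; analyse as a rectangular beam of width b_f.
M_n = T(d − a/2) = 595000 × (585 − 9.38) = 342.49 × 10⁶ N·mm.
M_n = 342.49 kN·m.

M_n ≈ 342 kN·m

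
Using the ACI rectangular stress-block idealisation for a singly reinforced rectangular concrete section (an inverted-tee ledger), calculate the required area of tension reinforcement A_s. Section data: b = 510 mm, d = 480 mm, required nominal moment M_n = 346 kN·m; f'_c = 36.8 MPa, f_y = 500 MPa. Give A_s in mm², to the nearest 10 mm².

With M_n = 0.85 f'_c a b (d − a/2), solve the quadratic for a:
a = d − √(d² − 2M_n/(0.85 f'_c b)) = 480 − √(480² − 2 × 346×10⁶/(0.85 × 36.8 × 510)) = 47.54 mm.
A_s = 0.85 f'_c a b / f_y = 0.85 × 36.8 × 47.54 × 510 / 500 = 1516.8 mm².

A_s ≈ 1520 mm²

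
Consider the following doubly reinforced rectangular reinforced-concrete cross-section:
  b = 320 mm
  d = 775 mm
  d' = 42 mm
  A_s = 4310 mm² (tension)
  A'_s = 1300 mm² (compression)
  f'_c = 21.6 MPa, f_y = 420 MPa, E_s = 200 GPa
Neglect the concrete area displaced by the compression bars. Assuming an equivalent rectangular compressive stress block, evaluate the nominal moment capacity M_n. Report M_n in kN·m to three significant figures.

Assume both tension and compression steel yield.
Net tension couple steel: A_s − A'_s = 3010 mm².
a = (A_s − A'_s) f_y / (0.85 f'_c b) = 1264200/(0.85 × 21.6 × 320) = 215.18 mm.
c = a/β₁ = 215.18/0.85 = 253.15 mm; ε'_s = 0.003(c − d')/c = 0.0025 ≥ f_y/E_s = 0.0021, so compression steel does yield.
M_n = (A_s − A'_s) f_y (d − a/2) + A'_s f_y (d − d') = [1264200 × (775 − 107.59) + 546000 × (775 − 42)] × 10⁻⁶ = 843.74 + 400.22 = 1243.96 kN·m.

M_n ≈ 1240 kN·m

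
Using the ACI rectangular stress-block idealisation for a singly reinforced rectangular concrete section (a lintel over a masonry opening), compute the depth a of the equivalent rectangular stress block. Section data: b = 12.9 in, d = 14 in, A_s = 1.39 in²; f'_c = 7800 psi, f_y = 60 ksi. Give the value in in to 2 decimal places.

T = A_s f_y = 1.39 × 60 = 83.4 kips.
a = T/(0.85 f'_c b) = 83.4/(0.85 × 7.8 × 12.9) = 0.98 in.

a ≈ 0.98 in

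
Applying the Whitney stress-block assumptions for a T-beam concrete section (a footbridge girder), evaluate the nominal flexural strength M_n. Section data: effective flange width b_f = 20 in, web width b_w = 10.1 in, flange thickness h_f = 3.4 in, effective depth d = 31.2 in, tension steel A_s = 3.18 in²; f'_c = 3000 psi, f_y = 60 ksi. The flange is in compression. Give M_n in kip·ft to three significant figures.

M_n ≈ 466 kip·ft

Tension: T = A_s f_y = 3.18 × 60 = 190.8 kips.
Try a within the flange: a = T/(0.85 f'_c b_f) = 190.8/(0.85 × 3 × 20) = 3.741 in.
a = 3.741 > h_f = 3.4 in: the block extends into the web. Split into flange-overhang and web parts.
C_f = 0.85 f'_c (b_f − b_w) h_f = 0.85 × 3 × (20 − 10.1) × 3.4 = 85.8 kips.
Remaining web compression depth: a_w = (T − C_f)/(0.85 f'_c b_w) = (190.8 − 85.8)/(0.85 × 3 × 10.1) = 4.077 in.
M_n = C_f(d − h_f/2) + (T − C_f)(d − a_w/2) = 85.8 × (31.2 − 1.7) + 105 × (31.2 − 2.0385) = 2531.1 + 3062.0 = 5593.1 kip·in.
M_n = 5593.1/12 = 466.09 kip·ft.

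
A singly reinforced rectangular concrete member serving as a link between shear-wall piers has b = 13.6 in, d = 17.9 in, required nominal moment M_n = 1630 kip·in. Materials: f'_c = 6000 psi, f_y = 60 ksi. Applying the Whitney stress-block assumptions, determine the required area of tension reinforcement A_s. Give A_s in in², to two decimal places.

From M_n = 0.85 f'_c a b (d − a/2):
a = d − √(d² − 2M_n/(0.85 f'_c b)) = 17.9 − √(17.9² − 2 × 1630/(0.85 × 6 × 13.6)) = 1.365 in.
A_s = 0.85 f'_c a b / f_y = 0.85 × 6 × 1.365 × 13.6 / 60 = 1.578 in².

A_s ≈ 1.58 in²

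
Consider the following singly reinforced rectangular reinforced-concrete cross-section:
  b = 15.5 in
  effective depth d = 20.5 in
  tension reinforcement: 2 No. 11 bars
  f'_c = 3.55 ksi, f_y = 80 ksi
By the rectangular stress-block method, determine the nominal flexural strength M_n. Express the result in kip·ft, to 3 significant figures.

A_s = 2 × 1.56 = 3.12 in².
T = A_s f_y = 3.12 × 80 = 249.6 kips.
a = T/(0.85 f'_c b) = 249.6/(0.85 × 3.55 × 15.5) = 5.337 in.
M_n = T(d − a/2) = 249.6 × (20.5 − 2.6685) = 4450.7 kip·in = 4450.7/12 = 370.89 kip·ft.

M_n ≈ 371 kip·ft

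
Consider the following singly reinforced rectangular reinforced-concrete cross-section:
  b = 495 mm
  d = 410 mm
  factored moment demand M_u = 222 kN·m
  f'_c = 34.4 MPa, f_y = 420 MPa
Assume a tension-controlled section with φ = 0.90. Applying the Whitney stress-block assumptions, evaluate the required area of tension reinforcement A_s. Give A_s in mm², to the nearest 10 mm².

A_s ≈ 1510 mm²

M_n = M_u/φ = 222/0.90 = 246.667 kN·m.
With M_n = 0.85 f'_c a b (d − a/2), solve the quadratic for a:
a = d − √(d² − 2M_n/(0.85 f'_c b)) = 410 − √(410² − 2 × 246.667×10⁶/(0.85 × 34.4 × 495)) = 43.92 mm.
A_s = 0.85 f'_c a b / f_y = 0.85 × 34.4 × 43.92 × 495 / 420 = 1513.5 mm².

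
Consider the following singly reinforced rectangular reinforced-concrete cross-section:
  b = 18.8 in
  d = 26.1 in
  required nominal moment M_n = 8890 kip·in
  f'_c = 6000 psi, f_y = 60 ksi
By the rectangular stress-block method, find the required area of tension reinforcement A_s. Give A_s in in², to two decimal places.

A_s ≈ 6.13 in²

From M_n = 0.85 f'_c a b (d − a/2):
a = d − √(d² − 2M_n/(0.85 f'_c b)) = 26.1 − √(26.1² − 2 × 8890/(0.85 × 6 × 18.8)) = 3.834 in.
A_s = 0.85 f'_c a b / f_y = 0.85 × 6 × 3.834 × 18.8 / 60 = 6.127 in².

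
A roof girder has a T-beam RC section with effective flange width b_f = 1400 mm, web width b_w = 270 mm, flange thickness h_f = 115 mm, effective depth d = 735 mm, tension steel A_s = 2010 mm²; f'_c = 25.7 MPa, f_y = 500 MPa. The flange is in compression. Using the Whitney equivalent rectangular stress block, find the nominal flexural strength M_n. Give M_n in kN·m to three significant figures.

Tension: T = A_s f_y = 2010 × 500 = 1005000 N.
Try a within the flange: a = T/(0.85 f'_c b_f) = 1005000/(0.85 × 25.7 × 1400) = 32.86 mm.
Since a = 32.86 ≤ h_f = 115 mm, the stress block lies entirely in the flange; analyse as a rectangular beam of width b_f.
M_n = T(d − a/2) = 1005000 × (735 − 16.43) = 722.16 × 10⁶ N·mm.
M_n = 722.16 kN·m.

M_n ≈ 722 kN·m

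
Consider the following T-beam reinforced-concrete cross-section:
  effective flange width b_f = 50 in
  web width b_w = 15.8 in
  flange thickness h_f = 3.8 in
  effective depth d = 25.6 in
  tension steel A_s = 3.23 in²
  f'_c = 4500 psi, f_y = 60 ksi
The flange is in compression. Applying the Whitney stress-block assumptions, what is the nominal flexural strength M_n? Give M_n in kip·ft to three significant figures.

M_n ≈ 405 kip·ft

Tension: T = A_s f_y = 3.23 × 60 = 193.8 kips.
Try a within the flange: a = T/(0.85 f'_c b_f) = 193.8/(0.85 × 4.5 × 50) = 1.013 in.
Since a = 1.013 ≤ h_f = 3.8 in, the stress block lies entirely in the flange; analyse as a rectangular beam of width b_f.
M_n = T(d − a/2) = 193.8 × (25.6 − 0.5065) = 4863.1 kip·in.
M_n = 4863.1/12 = 405.26 kip·ft.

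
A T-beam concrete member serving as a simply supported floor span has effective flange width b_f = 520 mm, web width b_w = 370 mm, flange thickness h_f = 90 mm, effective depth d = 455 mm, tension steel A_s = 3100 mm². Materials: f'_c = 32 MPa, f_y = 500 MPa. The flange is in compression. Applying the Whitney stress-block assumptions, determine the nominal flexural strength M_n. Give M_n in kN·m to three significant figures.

M_n ≈ 619 kN·m

Tension: T = A_s f_y = 3100 × 500 = 1550000 N.
Try a within the flange: a = T/(0.85 f'_c b_f) = 1550000/(0.85 × 32 × 520) = 109.59 mm.
a = 109.59 > h_f = 90 mm: the block extends into the web. Split into flange-overhang and web parts.
C_f = 0.85 f'_c (b_f − b_w) h_f = 0.85 × 32 × (520 − 370) × 90 = 367200 N.
Remaining web compression depth: a_w = (T − C_f)/(0.85 f'_c b_w) = (1550000 − 367200)/(0.85 × 32 × 370) = 117.53 mm.
M_n = C_f(d − h_f/2) + (T − C_f)(d − a_w/2) = 367200 × (455 − 45) + 1182800 × (455 − 58.765) = 150.55 + 468.67 = 619.22 × 10⁶ N·mm.
M_n = 619.22 kN·m.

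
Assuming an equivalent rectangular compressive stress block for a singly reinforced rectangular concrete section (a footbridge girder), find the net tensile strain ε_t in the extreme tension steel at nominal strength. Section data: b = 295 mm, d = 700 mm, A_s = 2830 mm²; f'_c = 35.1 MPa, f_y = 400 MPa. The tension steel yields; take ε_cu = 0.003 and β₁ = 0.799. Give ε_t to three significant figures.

ε_t ≈ 0.0100

a = A_s f_y/(0.85 f'_c b) = 128.62 mm.
β₁ = 0.799, so c = a/β₁ = 128.62/0.799 = 160.98 mm.
From the linear strain diagram with ε_cu = 0.003: ε_t = 0.003 (d − c)/c = 0.003 × (700 − 160.98)/160.98 = 0.0100.
Since ε_t ≥ 0.005, the section is tension-controlled.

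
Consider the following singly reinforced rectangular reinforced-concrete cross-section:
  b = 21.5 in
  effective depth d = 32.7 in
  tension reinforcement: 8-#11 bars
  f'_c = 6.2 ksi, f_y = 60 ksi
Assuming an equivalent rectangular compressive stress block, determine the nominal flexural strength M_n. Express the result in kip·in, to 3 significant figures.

M_n ≈ 22000 kip·in

A_s = 8 × 1.56 = 12.48 in².
T = A_s f_y = 12.48 × 60 = 748.8 kips.
a = T/(0.85 f'_c b) = 748.8/(0.85 × 6.2 × 21.5) = 6.609 in.
M_n = T(d − a/2) = 748.8 × (32.7 − 3.3045) = 22011.4 kip·in.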